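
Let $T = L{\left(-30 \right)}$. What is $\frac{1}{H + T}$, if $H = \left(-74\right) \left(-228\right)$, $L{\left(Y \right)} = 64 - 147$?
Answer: $\frac{1}{16789} \approx 5.9563 \cdot 10^{-5}$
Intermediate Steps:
$L{\left(Y \right)} = -83$ ($L{\left(Y \right)} = 64 - 147 = -83$)
$T = -83$
$H = 16872$
$\frac{1}{H + T} = \frac{1}{16872 - 83} = \frac{1}{16789}$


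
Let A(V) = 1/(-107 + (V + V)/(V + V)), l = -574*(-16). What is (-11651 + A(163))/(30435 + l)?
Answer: -1235007/4199614 ≈ -0.29408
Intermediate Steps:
l = 9184
A(V) = -1/106 (A(V) = 1/(-107 + (2*V)/((2*V))) = 1/(-107 + (2*V)*(1/(2*V))) = 1/(-107 + 1) = 1/(-106) = -1/106)
(-11651 + A(163))/(30435 + l) = (-11651 - 1/106)/(30435 + 9184) = -1235007/106/39619 = -1235007/106*1/39619 = -1235007/4199614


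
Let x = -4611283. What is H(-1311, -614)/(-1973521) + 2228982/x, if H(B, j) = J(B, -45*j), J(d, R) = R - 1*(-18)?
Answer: -4526435538006/9100463837443 ≈ -0.49739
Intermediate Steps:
J(d, R) = 18 + R (J(d, R) = R + 18 = 18 + R)
H(B, j) = 18 - 45*j
H(-1311, -614)/(-1973521) + 2228982/x = (18 - 45*(-614))/(-1973521) + 2228982/(-4611283) = (18 + 27630)*(-1/1973521) + 2228982*(-1/4611283) = 27648*(-1/1973521) - 2228982/4611283 = -27648/1973521 - 2228982/4611283 = -4526435538006/9100463837443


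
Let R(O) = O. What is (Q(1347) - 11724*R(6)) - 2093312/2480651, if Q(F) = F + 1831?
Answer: -166617498378/2480651 ≈ -67167.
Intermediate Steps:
Q(F) = 1831 + F
(Q(1347) - 11724*R(6)) - 2093312/2480651 = ((1831 + 1347) - 11724*6) - 2093312/2480651 = (3178 - 70344) - 2093312*1/2480651 = -67166 - 2093312/2480651 = -166617498378/2480651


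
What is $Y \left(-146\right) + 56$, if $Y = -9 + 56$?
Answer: $-6806$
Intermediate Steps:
$Y = 47$
$Y \left(-146\right) + 56 = 47 \left(-146\right) + 56 = -6862 + 56 = -6806$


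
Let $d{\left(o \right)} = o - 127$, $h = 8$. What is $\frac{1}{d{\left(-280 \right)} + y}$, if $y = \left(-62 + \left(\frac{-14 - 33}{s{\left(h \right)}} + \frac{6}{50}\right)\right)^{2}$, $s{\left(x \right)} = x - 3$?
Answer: $\frac{625}{2921149} \approx 0.00021396$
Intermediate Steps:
$d{\left(o \right)} = -127 + o$ ($d{\left(o \right)} = o - 127 = -127 + o$)
$s{\left(x \right)} = -3 + x$
$y = \frac{3175524}{625}$ ($y = \left(-62 + \left(\frac{-14 - 33}{-3 + 8} + \frac{6}{50}\right)\right)^{2} = \left(-62 + \left(\frac{-14 - 33}{5} + 6 \cdot \frac{1}{50}\right)\right)^{2} = \left(-62 + \left(\left(-47\right) \frac{1}{5} + \frac{3}{25}\right)\right)^{2} = \left(-62 + \left(- \frac{47}{5} + \frac{3}{25}\right)\right)^{2} = \left(-62 - \frac{232}{25}\right)^{2} = \left(- \frac{1782}{25}\right)^{2} = \frac{3175524}{625} \approx 5080.8$)
$\frac{1}{d{\left(-280 \right)} + y} = \frac{1}{\left(-127 - 280\right) + \frac{3175524}{625}} = \frac{1}{-407 + \frac{3175524}{625}} = \frac{1}{\frac{2921149}{625}} = \frac{625}{2921149}$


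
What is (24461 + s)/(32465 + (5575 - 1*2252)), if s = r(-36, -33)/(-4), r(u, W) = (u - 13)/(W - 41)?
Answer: 7240407/10593248 ≈ 0.68349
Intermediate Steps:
r(u, W) = (-13 + u)/(-41 + W)
s = -49/296 (s = ((-13 - 36)/(-41 - 33))/(-4) = (-49/(-74))*(-¼) = -1/74*(-49)*(-¼) = (49/74)*(-¼) = -49/296 ≈ -0.16554)
(24461 + s)/(32465 + (5575 - 1*2252)) = (24461 - 49/296)/(32465 + (5575 - 1*2252)) = 7240407/(296*(32465 + (5575 - 2252))) = 7240407/(296*(32465 + 3323)) = (7240407/296)/35788 = (7240407/296)*(1/35788) = 7240407/10593248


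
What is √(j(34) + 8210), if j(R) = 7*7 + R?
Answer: √8293 ≈ 91.066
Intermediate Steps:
j(R) = 49 + R
√(j(34) + 8210) = √((49 + 34) + 8210) = √(83 + 8210) = √8293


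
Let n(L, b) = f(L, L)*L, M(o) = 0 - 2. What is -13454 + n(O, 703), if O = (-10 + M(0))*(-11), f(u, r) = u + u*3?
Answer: 56242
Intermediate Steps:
f(u, r) = 4*u (f(u, r) = u + 3*u = 4*u)
M(o) = -2
O = 132 (O = (-10 - 2)*(-11) = -12*(-11) = 132)
n(L, b) = 4*L**2 (n(L, b) = (4*L)*L = 4*L**2)
-13454 + n(O, 703) = -13454 + 4*132**2 = -13454 + 4*17424 = -13454 + 69696 = 56242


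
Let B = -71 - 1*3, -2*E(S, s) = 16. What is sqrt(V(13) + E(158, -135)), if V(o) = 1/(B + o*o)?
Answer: I*sqrt(72105)/95 ≈ 2.8266*I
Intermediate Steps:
E(S, s) = -8 (E(S, s) = -1/2*16 = -8)
B = -74 (B = -71 - 3 = -74)
V(o) = 1/(-74 + o**2) (V(o) = 1/(-74 + o*o) = 1/(-74 + o**2))
sqrt(V(13) + E(158, -135)) = sqrt(1/(-74 + 13**2) - 8) = sqrt(1/(-74 + 169) - 8) = sqrt(1/95 - 8) = sqrt(-759/95) = I*sqrt(72105)/95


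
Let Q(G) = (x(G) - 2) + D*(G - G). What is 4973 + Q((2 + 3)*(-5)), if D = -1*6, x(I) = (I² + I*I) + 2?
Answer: 6223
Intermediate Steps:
x(I) = 2 + 2*I² (x(I) = (I² + I²) + 2 = 2*I² + 2 = 2 + 2*I²)
D = -6
Q(G) = 2*G² (Q(G) = ((2 + 2*G²) - 2) - 6*(G - G) = 2*G² - 6*0 = 2*G² + 0 = 2*G²)
4973 + Q((2 + 3)*(-5)) = 4973 + 2*((2 + 3)*(-5))² = 4973 + 2*(5*(-5))² = 4973 + 2*(-25)² = 4973 + 2*625 = 4973 + 1250 = 6223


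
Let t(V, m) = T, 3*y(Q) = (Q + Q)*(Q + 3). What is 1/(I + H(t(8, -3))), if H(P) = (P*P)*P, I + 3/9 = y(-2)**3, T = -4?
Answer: -27/1801 ≈ -0.014992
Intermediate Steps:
y(Q) = 2*Q*(3 + Q)/3 (y(Q) = ((Q + Q)*(Q + 3))/3 = ((2*Q)*(3 + Q))/3 = (2*Q*(3 + Q))/3 = 2*Q*(3 + Q)/3)
t(V, m) = -4
I = -73/27 (I = -1/3 + ((2/3)*(-2)*(3 - 2))**3 = -1/3 + ((2/3)*(-2)*1)**3 = -1/3 + (-4/3)**3 = -1/3 - 64/27 = -73/27 ≈ -2.7037)
H(P) = P**3 (H(P) = P**2*P = P**3)
1/(I + H(t(8, -3))) = 1/(-73/27 + (-4)**3) = 1/(-73/27 - 64) = 1/(-1801/27) = -27/1801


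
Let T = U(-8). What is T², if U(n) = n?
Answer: 64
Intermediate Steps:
T = -8
T² = (-8)² = 64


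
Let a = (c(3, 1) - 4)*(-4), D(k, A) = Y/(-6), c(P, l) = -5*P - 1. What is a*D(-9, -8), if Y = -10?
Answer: 400/3 ≈ 133.33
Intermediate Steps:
c(P, l) = -1 - 5*P
D(k, A) = 5/3 (D(k, A) = -10/(-6) = -10*(-1/6) = 5/3)
a = 80 (a = ((-1 - 5*3) - 4)*(-4) = ((-1 - 15) - 4)*(-4) = (-16 - 4)*(-4) = -20*(-4) = 80)
a*D(-9, -8) = 80*(5/3) = 400/3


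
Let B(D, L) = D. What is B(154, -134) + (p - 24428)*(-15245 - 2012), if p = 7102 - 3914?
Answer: 366538834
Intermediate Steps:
p = 3188
B(154, -134) + (p - 24428)*(-15245 - 2012) = 154 + (3188 - 24428)*(-15245 - 2012) = 154 - 21240*(-17257) = 154 + 366538680 = 366538834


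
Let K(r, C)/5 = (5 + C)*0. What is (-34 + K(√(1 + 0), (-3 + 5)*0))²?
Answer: 1156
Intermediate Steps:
K(r, C) = 0 (K(r, C) = 5*((5 + C)*0) = 5*0 = 0)
(-34 + K(√(1 + 0), (-3 + 5)*0))² = (-34 + 0)² = (-34)² = 1156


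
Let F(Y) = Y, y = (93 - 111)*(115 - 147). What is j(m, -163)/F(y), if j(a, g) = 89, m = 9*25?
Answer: 89/576 ≈ 0.15451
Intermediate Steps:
m = 225
y = 576 (y = -18*(-32) = 576)
j(m, -163)/F(y) = 89/576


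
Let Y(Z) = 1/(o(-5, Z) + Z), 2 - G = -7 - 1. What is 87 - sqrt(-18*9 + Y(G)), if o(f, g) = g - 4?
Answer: 87 - I*sqrt(2591)/4 ≈ 87.0 - 12.725*I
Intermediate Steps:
o(f, g) = -4 + g
G = 10 (G = 2 - (-7 - 1) = 2 - 1*(-8) = 2 + 8 = 10)
Y(Z) = 1/(-4 + 2*Z) (Y(Z) = 1/((-4 + Z) + Z) = 1/(-4 + 2*Z))
87 - sqrt(-18*9 + Y(G)) = 87 - sqrt(-18*9 + 1/(2*(-2 + 10))) = 87 - sqrt(-162 + (1/2)/8) = 87 - sqrt(-162 + (1/2)*(1/8)) = 87 - sqrt(-162 + 1/16) = 87 - sqrt(-2591/16) = 87 - I*sqrt(2591)/4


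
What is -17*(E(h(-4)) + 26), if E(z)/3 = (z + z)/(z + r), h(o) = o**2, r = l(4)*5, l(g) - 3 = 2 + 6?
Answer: -33014/71 ≈ -464.99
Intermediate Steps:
l(g) = 11 (l(g) = 3 + (2 + 6) = 3 + 8 = 11)
r = 55 (r = 11*5 = 55)
E(z) = 6*z/(55 + z) (E(z) = 3*((z + z)/(z + 55)) = 3*((2*z)/(55 + z)) = 3*(2*z/(55 + z)) = 6*z/(55 + z))
-17*(E(h(-4)) + 26) = -17*(6*(-4)**2/(55 + (-4)**2) + 26) = -17*(6*16/(55 + 16) + 26) = -17*(6*16/71 + 26) = -17*(6*16*(1/71) + 26) = -17*(96/71 + 26) = -17*1942/71 = -33014/71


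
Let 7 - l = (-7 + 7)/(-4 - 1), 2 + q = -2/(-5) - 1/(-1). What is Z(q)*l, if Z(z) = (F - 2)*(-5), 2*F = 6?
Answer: -35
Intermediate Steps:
F = 3 (F = (1/2)*6 = 3)
q = -3/5 (q = -2 + (-2/(-5) - 1/(-1)) = -2 + (-2*(-1/5) - 1*(-1)) = -2 + (2/5 + 1) = -2 + 7/5 = -3/5 ≈ -0.60000)
Z(z) = -5 (Z(z) = (3 - 2)*(-5) = 1*(-5) = -5)
l = 7 (l = 7 - (-7 + 7)/(-4 - 1) = 7 - 0/(-5) = 7 - 0*(-1)/5 = 7 - 1*0 = 7 + 0 = 7)
Z(q)*l = -5*7 = -35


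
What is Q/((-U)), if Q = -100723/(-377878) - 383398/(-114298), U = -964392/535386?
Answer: 6977422814307719/3471063767589704 ≈ 2.0102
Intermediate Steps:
U = -160732/89231 (U = -964392*1/535386 = -160732/89231 ≈ -1.8013)
Q = 78195053449/21595349822 (Q = -100723*(-1/377878) - 383398*(-1/114298) = 100723/377878 + 191699/57149 = 78195053449/21595349822 ≈ 3.6209)
Q/((-U)) = 78195053449/(21595349822*((-1*(-160732/89231)))) = 78195053449/(21595349822*(160732/89231)) = (78195053449/21595349822)*(89231/160732) = 6977422814307719/3471063767589704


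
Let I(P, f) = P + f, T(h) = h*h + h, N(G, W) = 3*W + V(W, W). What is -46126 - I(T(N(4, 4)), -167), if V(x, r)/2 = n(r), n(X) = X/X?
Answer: -46169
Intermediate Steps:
n(X) = 1
V(x, r) = 2 (V(x, r) = 2*1 = 2)
N(G, W) = 2 + 3*W (N(G, W) = 3*W + 2 = 2 + 3*W)
T(h) = h + h**2 (T(h) = h**2 + h = h + h**2)
-46126 - I(T(N(4, 4)), -167) = -46126 - ((2 + 3*4)*(1 + (2 + 3*4)) - 167) = -46126 - ((2 + 12)*(1 + (2 + 12)) - 167) = -46126 - (14*(1 + 14) - 167) = -46126 - (14*15 - 167) = -46126 - (210 - 167) = -46126 - 1*43 = -46126 - 43 = -46169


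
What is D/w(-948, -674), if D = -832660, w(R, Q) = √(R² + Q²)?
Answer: -83266*√338245/67649 ≈ -715.85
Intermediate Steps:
w(R, Q) = √(Q² + R²)
D/w(-948, -674) = -832660/√((-674)² + (-948)²) = -832660/√(454276 + 898704) = -832660*√338245/676490 = -83266*√338245/67649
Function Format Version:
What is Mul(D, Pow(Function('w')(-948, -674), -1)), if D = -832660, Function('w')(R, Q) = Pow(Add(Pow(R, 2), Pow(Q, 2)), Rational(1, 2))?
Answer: Mul(Rational(-83266, 67649), Pow(338245, Rational(1, 2))) ≈ -715.85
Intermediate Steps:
Function('w')(R, Q) = Pow(Add(Pow(Q, 2), Pow(R, 2)), Rational(1, 2))
Mul(D, Pow(Function('w')(-948, -674), -1)) = Mul(-832660, Pow(Pow(Add(Pow(-674, 2), Pow(-948, 2)), Rational(1, 2)), -1)) = Mul(-832660, Pow(Pow(Add(454276, 898704), Rational(1, 2)), -1)) = Mul(-832660, Pow(Pow(1352980, Rational(1, 2)), -1)) = Mul(-832660, Pow(Mul(2, Pow(338245, Rational(1, 2))), -1)) = Mul(-832660, Mul(Rational(1, 676490), Pow(338245, Rational(1, 2)))) = Mul(Rational(-83266, 67649), Pow(338245, Rational(1, 2)))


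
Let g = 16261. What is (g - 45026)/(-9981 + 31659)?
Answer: -28765/21678 ≈ -1.3269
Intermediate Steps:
(g - 45026)/(-9981 + 31659) = (16261 - 45026)/(-9981 + 31659) = -28765/21678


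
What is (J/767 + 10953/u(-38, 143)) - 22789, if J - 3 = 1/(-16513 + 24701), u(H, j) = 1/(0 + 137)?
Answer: 9280697827877/6280196 ≈ 1.4778e+6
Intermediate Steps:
u(H, j) = 1/137
J = 24565/8188 (J = 3 + 1/(-16513 + 24701) = 3 + 1/8188 = 24565/8188 ≈ 3.0001)
(J/767 + 10953/u(-38, 143)) - 22789 = ((24565/8188)/767 + 10953/(1/137)) - 22789 = ((24565/8188)*(1/767) + 10953*137) - 22789 = (24565/6280196 + 1500561) - 22789 = 9423817214521/6280196 - 22789 = 9280697827877/6280196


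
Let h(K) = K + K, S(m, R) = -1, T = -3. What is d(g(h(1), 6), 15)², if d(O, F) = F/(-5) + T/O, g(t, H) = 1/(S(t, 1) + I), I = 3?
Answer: 81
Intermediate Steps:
h(K) = 2*K
g(t, H) = ½ (g(t, H) = 1/(-1 + 3) = 1/2 = ½)
d(O, F) = -3/O - F/5 (d(O, F) = F/(-5) - 3/O = F*(-⅕) - 3/O = -F/5 - 3/O = -3/O - F/5)
d(g(h(1), 6), 15)² = (-3/½ - ⅕*15)² = (-3*2 - 3)² = (-6 - 3)² = (-9)² = 81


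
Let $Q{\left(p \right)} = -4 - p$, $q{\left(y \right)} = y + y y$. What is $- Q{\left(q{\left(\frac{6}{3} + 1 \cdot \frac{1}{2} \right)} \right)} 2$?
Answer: $\frac{51}{2} \approx 25.5$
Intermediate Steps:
$q{\left(y \right)} = y + y^{2}$
$- Q{\left(q{\left(\frac{6}{3} + 1 \cdot \frac{1}{2} \right)} \right)} 2 = - \left(-4 - \left(\frac{6}{3} + 1 \cdot \frac{1}{2}\right) \left(1 + \left(\frac{6}{3} + 1 \cdot \frac{1}{2}\right)\right)\right) 2 = - \left(-4 - \left(6 \cdot \frac{1}{3} + 1 \cdot \frac{1}{2}\right) \left(1 + \left(6 \cdot \frac{1}{3} + 1 \cdot \frac{1}{2}\right)\right)\right) 2 = - \left(-4 - \left(2 + \frac{1}{2}\right) \left(1 + \left(2 + \frac{1}{2}\right)\right)\right) 2 = - \left(-4 - \frac{5 \left(1 + \frac{5}{2}\right)}{2}\right) 2 = - \left(-4 - \frac{5}{2} \cdot \frac{7}{2}\right) 2 = - \left(-4 - \frac{35}{4}\right) 2 = - \frac{\left(-51\right) 2}{4} = \left(-1\right) \left(- \frac{51}{2}\right) = \frac{51}{2}$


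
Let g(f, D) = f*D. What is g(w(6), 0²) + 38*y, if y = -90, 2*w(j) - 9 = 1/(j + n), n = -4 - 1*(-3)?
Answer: -3420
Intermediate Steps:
n = -1 (n = -4 + 3 = -1)
w(j) = 9/2 + 1/(2*(-1 + j)) (w(j) = 9/2 + 1/(2*(j - 1)) = 9/2 + 1/(2*(-1 + j)))
g(f, D) = D*f
g(w(6), 0²) + 38*y = 0²*((-8 + 9*6)/(2*(-1 + 6))) + 38*(-90) = 0*((½)*(-8 + 54)/5) - 3420 = 0*((½)*(⅕)*46) - 3420 = 0*(23/5) - 3420 = 0 - 3420 = -3420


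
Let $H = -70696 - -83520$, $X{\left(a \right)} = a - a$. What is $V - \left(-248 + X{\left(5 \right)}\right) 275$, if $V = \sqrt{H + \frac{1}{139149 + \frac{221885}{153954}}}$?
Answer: $68200 + \frac{\sqrt{5885381767018075792310438}}{21422767031} \approx 68313.0$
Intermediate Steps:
$X{\left(a \right)} = 0$
$H = 12824$ ($H = -70696 + 83520 = 12824$)
$V = \frac{\sqrt{5885381767018075792310438}}{21422767031}$ ($V = \sqrt{12824 + \frac{1}{139149 + \frac{221885}{153954}}} = \sqrt{12824 + \frac{1}{\frac{21422767031}{153954}}} = \sqrt{12824 + \frac{153954}{21422767031}} = \sqrt{\frac{274725564559498}{21422767031}} = \frac{\sqrt{5885381767018075792310438}}{21422767031} \approx 113.24$)
$V - \left(-248 + X{\left(5 \right)}\right) 275 = \frac{\sqrt{5885381767018075792310438}}{21422767031} - \left(-248 + 0\right) 275 = \frac{\sqrt{5885381767018075792310438}}{21422767031} - \left(-248\right) 275 = \frac{\sqrt{5885381767018075792310438}}{21422767031} - -68200 = \frac{\sqrt{5885381767018075792310438}}{21422767031} + 68200 = 68200 + \frac{\sqrt{5885381767018075792310438}}{21422767031}$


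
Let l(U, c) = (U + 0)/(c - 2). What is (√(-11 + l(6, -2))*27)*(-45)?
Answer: -6075*I*√2/2 ≈ -4295.7*I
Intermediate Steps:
l(U, c) = U/(-2 + c)
(√(-11 + l(6, -2))*27)*(-45) = (√(-11 + 6/(-2 - 2))*27)*(-45) = (√(-11 + 6/(-4))*27)*(-45) = (√(-11 + 6*(-¼))*27)*(-45) = (√(-11 - 3/2)*27)*(-45) = (√(-25/2)*27)*(-45) = ((5*I*√2/2)*27)*(-45) = (135*I*√2/2)*(-45) = -6075*I*√2/2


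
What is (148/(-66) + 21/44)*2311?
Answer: -538463/132 ≈ -4079.3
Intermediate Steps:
(148/(-66) + 21/44)*2311 = (148*(-1/66) + 21*(1/44))*2311 = (-74/33 + 21/44)*2311 = -233/132*2311 = -538463/132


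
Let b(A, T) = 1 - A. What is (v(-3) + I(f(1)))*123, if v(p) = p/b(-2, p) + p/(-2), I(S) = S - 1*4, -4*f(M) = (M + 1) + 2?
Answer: -1107/2 ≈ -553.50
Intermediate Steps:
f(M) = -¾ - M/4 (f(M) = -((M + 1) + 2)/4 = -((1 + M) + 2)/4 = -(3 + M)/4 = -¾ - M/4)
I(S) = -4 + S (I(S) = S - 4 = -4 + S)
v(p) = -p/6 (v(p) = p/(1 - 1*(-2)) + p/(-2) = p/(1 + 2) + p*(-½) = p/3 - p/2 = -p/6)
(v(-3) + I(f(1)))*123 = (-⅙*(-3) + (-4 + (-¾ - ¼*1)))*123 = (½ + (-4 + (-¾ - ¼)))*123 = (½ + (-4 - 1))*123 = (½ - 5)*123 = -9/2*123 = -1107/2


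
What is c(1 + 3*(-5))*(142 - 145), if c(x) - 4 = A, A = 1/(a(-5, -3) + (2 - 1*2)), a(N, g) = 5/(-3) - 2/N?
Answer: -183/19 ≈ -9.6316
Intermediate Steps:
a(N, g) = -5/3 - 2/N (a(N, g) = 5*(-⅓) - 2/N = -5/3 - 2/N)
A = -15/19 (A = 1/((-5/3 - 2/(-5)) + (2 - 1*2)) = 1/((-5/3 - 2*(-⅕)) + (2 - 2)) = 1/((-5/3 + ⅖) + 0) = 1/(-19/15 + 0) = 1/(-19/15) = -15/19 ≈ -0.78947)
c(x) = 61/19 (c(x) = 4 - 15/19 = 61/19)
c(1 + 3*(-5))*(142 - 145) = 61*(142 - 145)/19 = (61/19)*(-3) = -183/19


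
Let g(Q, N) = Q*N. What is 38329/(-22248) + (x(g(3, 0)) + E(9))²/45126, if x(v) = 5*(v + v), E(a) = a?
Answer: -95990687/55775736 ≈ -1.7210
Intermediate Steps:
g(Q, N) = N*Q
x(v) = 10*v (x(v) = 5*(2*v) = 10*v)
38329/(-22248) + (x(g(3, 0)) + E(9))²/45126 = 38329/(-22248) + (10*(0*3) + 9)²/45126 = 38329*(-1/22248) + (10*0 + 9)²*(1/45126) = -38329/22248 + (0 + 9)²*(1/45126) = -38329/22248 + 9²*(1/45126) = -38329/22248 + 81*(1/45126) = -38329/22248 + 9/5014 = -95990687/55775736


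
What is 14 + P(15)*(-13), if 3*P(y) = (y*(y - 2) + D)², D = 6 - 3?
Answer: -169870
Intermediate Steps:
D = 3
P(y) = (3 + y*(-2 + y))²/3 (P(y) = (y*(y - 2) + 3)²/3 = (y*(-2 + y) + 3)²/3 = (3 + y*(-2 + y))²/3)
14 + P(15)*(-13) = 14 + ((3 + 15² - 2*15)²/3)*(-13) = 14 + ((3 + 225 - 30)²/3)*(-13) = 14 + ((⅓)*198²)*(-13) = 14 + ((⅓)*39204)*(-13) = 14 + 13068*(-13) = 14 - 169884 = -169870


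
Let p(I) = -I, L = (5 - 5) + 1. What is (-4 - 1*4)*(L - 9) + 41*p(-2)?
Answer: 146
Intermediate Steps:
L = 1 (L = 0 + 1 = 1)
(-4 - 1*4)*(L - 9) + 41*p(-2) = (-4 - 1*4)*(1 - 9) + 41*(-1*(-2)) = (-4 - 4)*(-8) + 41*2 = -8*(-8) + 82 = 64 + 82 = 146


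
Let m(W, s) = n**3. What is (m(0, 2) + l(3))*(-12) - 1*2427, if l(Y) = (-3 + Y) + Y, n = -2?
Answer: -2367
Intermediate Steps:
l(Y) = -3 + 2*Y
m(W, s) = -8 (m(W, s) = (-2)**3 = -8)
(m(0, 2) + l(3))*(-12) - 1*2427 = (-8 + (-3 + 2*3))*(-12) - 1*2427 = (-8 + (-3 + 6))*(-12) - 2427 = (-8 + 3)*(-12) - 2427 = -5*(-12) - 2427 = 60 - 2427 = -2367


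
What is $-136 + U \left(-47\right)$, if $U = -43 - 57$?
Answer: $4564$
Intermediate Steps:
$U = -100$ ($U = -43 - 57 = -100$)
$-136 + U \left(-47\right) = -136 - -4700 = -136 + 4700 = 4564$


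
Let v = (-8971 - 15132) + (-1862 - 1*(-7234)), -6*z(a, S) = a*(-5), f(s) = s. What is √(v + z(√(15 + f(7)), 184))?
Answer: √(-674316 + 30*√22)/6 ≈ 136.85*I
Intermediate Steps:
z(a, S) = 5*a/6 (z(a, S) = -a*(-5)/6 = -(-5)*a/6 = 5*a/6)
v = -18731 (v = -24103 + (-1862 + 7234) = -24103 + 5372 = -18731)
√(v + z(√(15 + f(7)), 184)) = √(-18731 + 5*√(15 + 7)/6) = √(-18731 + 5*√22/6)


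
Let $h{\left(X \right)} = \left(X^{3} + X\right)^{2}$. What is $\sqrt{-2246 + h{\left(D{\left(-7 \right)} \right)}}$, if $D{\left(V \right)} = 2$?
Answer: $i \sqrt{2146} \approx 46.325 i$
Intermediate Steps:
$h{\left(X \right)} = \left(X + X^{3}\right)^{2}$
$\sqrt{-2246 + h{\left(D{\left(-7 \right)} \right)}} = \sqrt{-2246 + 2^{2} \left(1 + 2^{2}\right)^{2}} = \sqrt{-2246 + 4 \left(1 + 4\right)^{2}} = \sqrt{-2246 + 4 \cdot 5^{2}} = \sqrt{-2246 + 4 \cdot 25} = \sqrt{-2246 + 100} = \sqrt{-2146} = i \sqrt{2146}$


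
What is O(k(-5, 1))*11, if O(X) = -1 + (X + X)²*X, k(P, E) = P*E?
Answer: -5511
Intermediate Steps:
k(P, E) = E*P
O(X) = -1 + 4*X³ (O(X) = -1 + (2*X)²*X = -1 + (4*X²)*X = -1 + 4*X³)
O(k(-5, 1))*11 = (-1 + 4*(1*(-5))³)*11 = (-1 + 4*(-5)³)*11 = (-1 + 4*(-125))*11 = (-1 - 500)*11 = -501*11 = -5511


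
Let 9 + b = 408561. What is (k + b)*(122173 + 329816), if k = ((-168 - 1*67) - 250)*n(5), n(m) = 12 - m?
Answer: 183126507273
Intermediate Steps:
b = 408552 (b = -9 + 408561 = 408552)
k = -3395 (k = ((-168 - 1*67) - 250)*(12 - 1*5) = ((-168 - 67) - 250)*(12 - 5) = (-235 - 250)*7 = -485*7 = -3395)
(k + b)*(122173 + 329816) = (-3395 + 408552)*(122173 + 329816) = 405157*451989 = 183126507273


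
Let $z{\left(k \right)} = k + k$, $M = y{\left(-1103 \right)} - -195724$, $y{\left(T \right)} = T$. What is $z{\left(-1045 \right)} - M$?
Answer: $-196711$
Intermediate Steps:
$M = 194621$ ($M = -1103 - -195724 = -1103 + 195724 = 194621$)
$z{\left(k \right)} = 2 k$
$z{\left(-1045 \right)} - M = 2 \left(-1045\right) - 194621 = -2090 - 194621 = -196711$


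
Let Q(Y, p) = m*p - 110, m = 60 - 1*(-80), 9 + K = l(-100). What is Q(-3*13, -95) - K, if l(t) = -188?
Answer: -13213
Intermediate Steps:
K = -197 (K = -9 - 188 = -197)
m = 140 (m = 60 + 80 = 140)
Q(Y, p) = -110 + 140*p (Q(Y, p) = 140*p - 110 = -110 + 140*p)
Q(-3*13, -95) - K = (-110 + 140*(-95)) - 1*(-197) = (-110 - 13300) + 197 = -13410 + 197 = -13213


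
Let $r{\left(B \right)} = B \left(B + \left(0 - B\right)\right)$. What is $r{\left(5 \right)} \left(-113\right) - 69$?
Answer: $-69$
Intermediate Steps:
$r{\left(B \right)} = 0$ ($r{\left(B \right)} = B \left(B - B\right) = B 0 = 0$)
$r{\left(5 \right)} \left(-113\right) - 69 = 0 \left(-113\right) - 69 = 0 - 69 = -69$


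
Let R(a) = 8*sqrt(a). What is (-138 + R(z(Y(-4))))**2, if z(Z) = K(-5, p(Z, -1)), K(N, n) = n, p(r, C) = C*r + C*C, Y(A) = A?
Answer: 19364 - 2208*sqrt(5) ≈ 14427.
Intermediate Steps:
p(r, C) = C**2 + C*r (p(r, C) = C*r + C**2 = C**2 + C*r)
z(Z) = 1 - Z (z(Z) = -(-1 + Z) = 1 - Z)
(-138 + R(z(Y(-4))))**2 = (-138 + 8*sqrt(1 - 1*(-4)))**2 = (-138 + 8*sqrt(1 + 4))**2 = (-138 + 8*sqrt(5))**2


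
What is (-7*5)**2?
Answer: 1225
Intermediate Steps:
(-7*5)**2 = (-35)**2 = 1225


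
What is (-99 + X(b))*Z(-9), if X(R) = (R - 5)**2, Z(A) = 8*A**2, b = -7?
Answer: 29160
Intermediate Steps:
X(R) = (-5 + R)**2
(-99 + X(b))*Z(-9) = (-99 + (-5 - 7)**2)*(8*(-9)**2) = (-99 + (-12)**2)*(8*81) = (-99 + 144)*648 = 45*648 = 29160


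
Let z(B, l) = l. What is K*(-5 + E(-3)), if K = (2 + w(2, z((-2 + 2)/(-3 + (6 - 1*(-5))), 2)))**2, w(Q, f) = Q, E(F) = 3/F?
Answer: -96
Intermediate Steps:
K = 16 (K = (2 + 2)**2 = 4**2 = 16)
K*(-5 + E(-3)) = 16*(-5 + 3/(-3)) = 16*(-5 + 3*(-1/3)) = 16*(-5 - 1) = 16*(-6) = -96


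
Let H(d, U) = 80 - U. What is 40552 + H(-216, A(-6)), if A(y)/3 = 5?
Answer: 40617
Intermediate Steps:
A(y) = 15 (A(y) = 3*5 = 15)
40552 + H(-216, A(-6)) = 40552 + (80 - 1*15) = 40552 + (80 - 15) = 40552 + 65 = 40617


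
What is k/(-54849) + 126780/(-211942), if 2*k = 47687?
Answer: -12007195297/11624806758 ≈ -1.0329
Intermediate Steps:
k = 47687/2 (k = (½)*47687 = 47687/2 ≈ 23844.)
k/(-54849) + 126780/(-211942) = (47687/2)/(-54849) + 126780/(-211942) = (47687/2)*(-1/54849) + 126780*(-1/211942) = -47687/109698 - 63390/105971 = -12007195297/11624806758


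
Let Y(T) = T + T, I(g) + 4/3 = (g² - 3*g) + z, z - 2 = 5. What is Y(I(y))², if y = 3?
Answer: 1156/9 ≈ 128.44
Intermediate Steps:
z = 7 (z = 2 + 5 = 7)
I(g) = 17/3 + g² - 3*g (I(g) = -4/3 + ((g² - 3*g) + 7) = -4/3 + (7 + g² - 3*g) = 17/3 + g² - 3*g)
Y(T) = 2*T
Y(I(y))² = (2*(17/3 + 3² - 3*3))² = (2*(17/3 + 9 - 9))² = (2*(17/3))² = (34/3)² = 1156/9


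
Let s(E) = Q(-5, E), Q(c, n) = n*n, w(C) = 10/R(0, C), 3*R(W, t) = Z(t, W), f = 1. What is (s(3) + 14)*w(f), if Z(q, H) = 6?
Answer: 115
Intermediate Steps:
R(W, t) = 2 (R(W, t) = (⅓)*6 = 2)
w(C) = 5 (w(C) = 10/2 = 10*(½) = 5)
Q(c, n) = n²
s(E) = E²
(s(3) + 14)*w(f) = (3² + 14)*5 = (9 + 14)*5 = 23*5 = 115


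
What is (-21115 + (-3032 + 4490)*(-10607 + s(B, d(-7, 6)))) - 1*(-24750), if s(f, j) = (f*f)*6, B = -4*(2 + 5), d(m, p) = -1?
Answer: -8602939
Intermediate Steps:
B = -28 (B = -4*7 = -28)
s(f, j) = 6*f² (s(f, j) = f²*6 = 6*f²)
(-21115 + (-3032 + 4490)*(-10607 + s(B, d(-7, 6)))) - 1*(-24750) = (-21115 + (-3032 + 4490)*(-10607 + 6*(-28)²)) - 1*(-24750) = (-21115 + 1458*(-10607 + 6*784)) + 24750 = (-21115 + 1458*(-10607 + 4704)) + 24750 = (-21115 + 1458*(-5903)) + 24750 = (-21115 - 8606574) + 24750 = -8627689 + 24750 = -8602939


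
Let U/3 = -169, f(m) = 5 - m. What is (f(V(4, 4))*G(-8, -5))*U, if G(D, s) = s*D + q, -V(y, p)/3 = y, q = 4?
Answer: -379236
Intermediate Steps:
V(y, p) = -3*y
G(D, s) = 4 + D*s (G(D, s) = s*D + 4 = D*s + 4 = 4 + D*s)
U = -507 (U = 3*(-169) = -507)
(f(V(4, 4))*G(-8, -5))*U = ((5 - (-3)*4)*(4 - 8*(-5)))*(-507) = ((5 - 1*(-12))*(4 + 40))*(-507) = ((5 + 12)*44)*(-507) = (17*44)*(-507) = 748*(-507) = -379236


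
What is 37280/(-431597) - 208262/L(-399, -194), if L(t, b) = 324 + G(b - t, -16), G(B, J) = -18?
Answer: -44948331047/66034341 ≈ -680.68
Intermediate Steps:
L(t, b) = 306 (L(t, b) = 324 - 18 = 306)
37280/(-431597) - 208262/L(-399, -194) = 37280/(-431597) - 208262/306 = 37280*(-1/431597) - 208262*1/306 = -37280/431597 - 104131/153 = -44948331047/66034341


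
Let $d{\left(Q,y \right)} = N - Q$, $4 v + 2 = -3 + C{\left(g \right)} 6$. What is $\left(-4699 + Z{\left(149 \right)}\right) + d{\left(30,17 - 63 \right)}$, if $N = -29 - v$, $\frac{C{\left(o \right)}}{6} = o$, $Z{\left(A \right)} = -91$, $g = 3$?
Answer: $- \frac{19499}{4} \approx -4874.8$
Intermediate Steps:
$C{\left(o \right)} = 6 o$
$v = \frac{103}{4}$ ($v = - \frac{1}{2} + \frac{-3 + 6 \cdot 3 \cdot 6}{4} = - \frac{1}{2} + \frac{-3 + 18 \cdot 6}{4} = - \frac{1}{2} + \frac{-3 + 108}{4} = - \frac{1}{2} + \frac{1}{4} \cdot 105 = - \frac{1}{2} + \frac{105}{4} = \frac{103}{4} \approx 25.75$)
$N = - \frac{219}{4}$ ($N = -29 - \frac{103}{4} = - \frac{219}{4} \approx -54.75$)
$d{\left(Q,y \right)} = - \frac{219}{4} - Q$
$\left(-4699 + Z{\left(149 \right)}\right) + d{\left(30,17 - 63 \right)} = \left(-4699 - 91\right) - \frac{339}{4} = -4790 - \frac{339}{4} = - \frac{19499}{4}$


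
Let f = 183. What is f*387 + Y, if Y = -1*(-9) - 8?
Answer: 70822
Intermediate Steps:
Y = 1 (Y = 9 - 8 = 1)
f*387 + Y = 183*387 + 1 = 70821 + 1 = 70822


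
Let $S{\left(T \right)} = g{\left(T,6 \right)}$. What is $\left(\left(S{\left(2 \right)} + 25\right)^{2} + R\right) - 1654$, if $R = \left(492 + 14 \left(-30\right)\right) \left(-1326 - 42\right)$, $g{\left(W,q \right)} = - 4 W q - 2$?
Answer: $-99525$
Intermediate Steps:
$g{\left(W,q \right)} = -2 - 4 W q$ ($g{\left(W,q \right)} = - 4 W q - 2 = -2 - 4 W q$)
$S{\left(T \right)} = -2 - 24 T$ ($S{\left(T \right)} = -2 - 4 T 6 = -2 - 24 T$)
$R = -98496$ ($R = \left(492 - 420\right) \left(-1368\right) = 72 \left(-1368\right) = -98496$)
$\left(\left(S{\left(2 \right)} + 25\right)^{2} + R\right) - 1654 = \left(\left(\left(-2 - 48\right) + 25\right)^{2} - 98496\right) - 1654 = \left(\left(-50 + 25\right)^{2} - 98496\right) - 1654 = \left(\left(-25\right)^{2} - 98496\right) - 1654 = \left(625 - 98496\right) - 1654 = -97871 - 1654 = -99525$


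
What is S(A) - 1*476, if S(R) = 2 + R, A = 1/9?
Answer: -4265/9 ≈ -473.89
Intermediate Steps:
A = 1/9 ≈ 0.11111
S(A) - 1*476 = (2 + 1/9) - 1*476 = 19/9 - 476 = -4265/9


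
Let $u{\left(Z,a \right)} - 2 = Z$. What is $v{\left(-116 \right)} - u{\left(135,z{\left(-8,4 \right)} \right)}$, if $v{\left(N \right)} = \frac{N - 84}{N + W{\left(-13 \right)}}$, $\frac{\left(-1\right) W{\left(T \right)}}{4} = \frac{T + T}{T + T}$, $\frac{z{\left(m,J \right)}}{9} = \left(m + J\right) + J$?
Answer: $- \frac{406}{3} \approx -135.33$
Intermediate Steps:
$z{\left(m,J \right)} = 9 m + 18 J$ ($z{\left(m,J \right)} = 9 \left(\left(m + J\right) + J\right) = 9 \left(\left(J + m\right) + J\right) = 9 \left(m + 2 J\right) = 9 m + 18 J$)
$u{\left(Z,a \right)} = 2 + Z$
$W{\left(T \right)} = -4$ ($W{\left(T \right)} = - 4 \frac{T + T}{T + T} = - 4 \frac{2 T}{2 T} = - 4 \cdot 2 T \frac{1}{2 T} = \left(-4\right) 1 = -4$)
$v{\left(N \right)} = \frac{-84 + N}{-4 + N}$ ($v{\left(N \right)} = \frac{N - 84}{N - 4} = \frac{-84 + N}{-4 + N}$)
$v{\left(-116 \right)} - u{\left(135,z{\left(-8,4 \right)} \right)} = \frac{-84 - 116}{-4 - 116} - \left(2 + 135\right) = \frac{1}{-120} \left(-200\right) - 137 = \left(- \frac{1}{120}\right) \left(-200\right) - 137 = \frac{5}{3} - 137 = - \frac{406}{3}$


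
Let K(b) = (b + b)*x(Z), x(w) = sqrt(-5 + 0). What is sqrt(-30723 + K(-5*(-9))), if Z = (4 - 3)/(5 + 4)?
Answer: sqrt(-30723 + 90*I*sqrt(5)) ≈ 0.5741 + 175.28*I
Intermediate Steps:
Z = 1/9 ≈ 0.11111
x(w) = I*sqrt(5) (x(w) = sqrt(-5) = I*sqrt(5))
K(b) = 2*I*b*sqrt(5) (K(b) = (b + b)*(I*sqrt(5)) = (2*b)*(I*sqrt(5)) = 2*I*b*sqrt(5))
sqrt(-30723 + K(-5*(-9))) = sqrt(-30723 + 2*I*(-5*(-9))*sqrt(5)) = sqrt(-30723 + 2*I*45*sqrt(5)) = sqrt(-30723 + 90*I*sqrt(5))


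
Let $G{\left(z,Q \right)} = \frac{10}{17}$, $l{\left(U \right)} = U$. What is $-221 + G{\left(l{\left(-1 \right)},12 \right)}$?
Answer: $- \frac{3747}{17} \approx -220.41$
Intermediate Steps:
$G{\left(z,Q \right)} = \frac{10}{17}$ ($G{\left(z,Q \right)} = 10 \cdot \frac{1}{17} = \frac{10}{17}$)
$-221 + G{\left(l{\left(-1 \right)},12 \right)} = -221 + \frac{10}{17} = - \frac{3747}{17}$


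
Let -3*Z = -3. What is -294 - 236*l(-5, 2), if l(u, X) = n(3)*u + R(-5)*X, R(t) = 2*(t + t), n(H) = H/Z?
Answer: 12686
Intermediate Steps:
Z = 1 (Z = -1/3*(-3) = 1)
n(H) = H (n(H) = H/1 = H*1 = H)
R(t) = 4*t (R(t) = 2*(2*t) = 4*t)
l(u, X) = -20*X + 3*u (l(u, X) = 3*u + (4*(-5))*X = 3*u - 20*X = -20*X + 3*u)
-294 - 236*l(-5, 2) = -294 - 236*(-20*2 + 3*(-5)) = -294 - 236*(-40 - 15) = -294 - 236*(-55) = -294 + 12980 = 12686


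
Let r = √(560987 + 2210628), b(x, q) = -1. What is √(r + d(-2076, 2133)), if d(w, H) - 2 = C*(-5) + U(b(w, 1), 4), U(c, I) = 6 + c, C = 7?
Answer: √(-28 + √2771615) ≈ 40.458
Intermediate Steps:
r = √2771615 ≈ 1664.8
d(w, H) = -28 (d(w, H) = 2 + (7*(-5) + (6 - 1)) = 2 + (-35 + 5) = 2 - 30 = -28)
√(r + d(-2076, 2133)) = √(√2771615 - 28) = √(-28 + √2771615)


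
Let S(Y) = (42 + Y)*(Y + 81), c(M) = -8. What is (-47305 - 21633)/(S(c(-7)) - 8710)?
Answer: 34469/3114 ≈ 11.069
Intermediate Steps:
S(Y) = (42 + Y)*(81 + Y)
(-47305 - 21633)/(S(c(-7)) - 8710) = (-47305 - 21633)/((3402 + (-8)**2 + 123*(-8)) - 8710) = -68938/((3402 + 64 - 984) - 8710) = -68938/(2482 - 8710) = -68938/(-6228) = -68938*(-1/6228) = 34469/3114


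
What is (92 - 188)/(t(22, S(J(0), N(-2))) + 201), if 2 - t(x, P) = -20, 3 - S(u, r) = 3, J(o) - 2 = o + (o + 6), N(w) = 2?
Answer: -96/223 ≈ -0.43049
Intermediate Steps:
J(o) = 8 + 2*o (J(o) = 2 + (o + (o + 6)) = 2 + (o + (6 + o)) = 2 + (6 + 2*o) = 8 + 2*o)
S(u, r) = 0 (S(u, r) = 3 - 1*3 = 3 - 3 = 0)
t(x, P) = 22 (t(x, P) = 2 - 1*(-20) = 2 + 20 = 22)
(92 - 188)/(t(22, S(J(0), N(-2))) + 201) = (92 - 188)/(22 + 201) = -96/223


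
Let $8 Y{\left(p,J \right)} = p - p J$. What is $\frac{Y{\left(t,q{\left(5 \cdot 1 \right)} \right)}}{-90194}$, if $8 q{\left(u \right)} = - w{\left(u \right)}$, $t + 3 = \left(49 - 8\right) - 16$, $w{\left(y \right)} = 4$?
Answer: $- \frac{33}{721552} \approx -4.5735 \cdot 10^{-5}$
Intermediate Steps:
$t = 22$ ($t = -3 + \left(\left(49 - 8\right) - 16\right) = -3 + \left(41 - 16\right) = -3 + 25 = 22$)
$q{\left(u \right)} = - \frac{1}{2}$ ($q{\left(u \right)} = \frac{\left(-1\right) 4}{8} = \frac{1}{8} \left(-4\right) = - \frac{1}{2}$)
$Y{\left(p,J \right)} = \frac{p}{8} - \frac{J p}{8}$ ($Y{\left(p,J \right)} = \frac{p - p J}{8} = \frac{p - J p}{8} = \frac{p}{8} - \frac{J p}{8}$)
$\frac{Y{\left(t,q{\left(5 \cdot 1 \right)} \right)}}{-90194} = \frac{\frac{1}{8} \cdot 22 \left(1 - - \frac{1}{2}\right)}{-90194} = \frac{1}{8} \cdot 22 \left(1 + \frac{1}{2}\right) \left(- \frac{1}{90194}\right) = \frac{1}{8} \cdot 22 \cdot \frac{3}{2} \left(- \frac{1}{90194}\right) = \frac{33}{8} \left(- \frac{1}{90194}\right) = - \frac{33}{721552}$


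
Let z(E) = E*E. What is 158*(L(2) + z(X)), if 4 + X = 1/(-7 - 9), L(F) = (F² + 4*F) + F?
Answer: 616911/128 ≈ 4819.6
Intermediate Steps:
L(F) = F² + 5*F
X = -65/16 (X = -4 + 1/(-7 - 9) = -4 + 1/(-16) = -4 - 1/16 = -65/16 ≈ -4.0625)
z(E) = E²
158*(L(2) + z(X)) = 158*(2*(5 + 2) + (-65/16)²) = 158*(2*7 + 4225/256) = 158*(14 + 4225/256) = 158*(7809/256) = 616911/128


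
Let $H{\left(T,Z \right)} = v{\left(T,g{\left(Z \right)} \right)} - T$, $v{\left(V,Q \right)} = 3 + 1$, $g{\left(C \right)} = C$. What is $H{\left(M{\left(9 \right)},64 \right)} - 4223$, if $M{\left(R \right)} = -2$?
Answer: $-4217$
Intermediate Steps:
$v{\left(V,Q \right)} = 4$
$H{\left(T,Z \right)} = 4 - T$
$H{\left(M{\left(9 \right)},64 \right)} - 4223 = \left(4 - -2\right) - 4223 = \left(4 + 2\right) - 4223 = 6 - 4223 = -4217$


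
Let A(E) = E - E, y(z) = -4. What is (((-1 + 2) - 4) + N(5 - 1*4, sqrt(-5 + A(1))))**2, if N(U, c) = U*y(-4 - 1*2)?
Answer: 49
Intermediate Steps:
A(E) = 0
N(U, c) = -4*U (N(U, c) = U*(-4) = -4*U)
(((-1 + 2) - 4) + N(5 - 1*4, sqrt(-5 + A(1))))**2 = (((-1 + 2) - 4) - 4*(5 - 1*4))**2 = ((1 - 4) - 4*(5 - 4))**2 = (-3 - 4*1)**2 = (-3 - 4)**2 = (-7)**2 = 49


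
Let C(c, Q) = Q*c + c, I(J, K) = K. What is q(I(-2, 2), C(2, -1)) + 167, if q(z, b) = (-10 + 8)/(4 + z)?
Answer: 500/3 ≈ 166.67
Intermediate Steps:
C(c, Q) = c + Q*c
q(z, b) = -2/(4 + z)
q(I(-2, 2), C(2, -1)) + 167 = -2/(4 + 2) + 167 = -2/6 + 167 = -2*⅙ + 167 = -⅓ + 167 = 500/3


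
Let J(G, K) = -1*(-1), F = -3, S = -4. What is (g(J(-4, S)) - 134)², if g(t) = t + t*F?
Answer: 18496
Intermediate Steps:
J(G, K) = 1
g(t) = -2*t (g(t) = t + t*(-3) = t - 3*t = -2*t)
(g(J(-4, S)) - 134)² = (-2*1 - 134)² = (-2 - 134)² = (-136)² = 18496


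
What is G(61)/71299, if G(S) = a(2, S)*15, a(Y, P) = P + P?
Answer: 1830/71299 ≈ 0.025667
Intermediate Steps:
a(Y, P) = 2*P
G(S) = 30*S (G(S) = (2*S)*15 = 30*S)
G(61)/71299 = (30*61)/71299 = 1830*(1/71299) = 1830/71299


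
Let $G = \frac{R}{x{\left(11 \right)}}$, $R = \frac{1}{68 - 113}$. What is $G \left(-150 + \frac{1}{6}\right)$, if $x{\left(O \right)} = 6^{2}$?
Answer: $\frac{899}{9720} \approx 0.09249$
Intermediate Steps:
$x{\left(O \right)} = 36$
$R = - \frac{1}{45}$ ($R = \frac{1}{-45} = - \frac{1}{45} \approx -0.022222$)
$G = - \frac{1}{1620}$ ($G = - \frac{1}{45 \cdot 36} = \left(- \frac{1}{45}\right) \frac{1}{36} = - \frac{1}{1620} \approx -0.00061728$)
$G \left(-150 + \frac{1}{6}\right) = - \frac{-150 + \frac{1}{6}}{1620} = \left(- \frac{1}{1620}\right) \left(- \frac{899}{6}\right) = \frac{899}{9720}$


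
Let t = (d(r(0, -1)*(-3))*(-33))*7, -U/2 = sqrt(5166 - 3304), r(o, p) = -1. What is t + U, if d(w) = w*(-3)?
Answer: 2079 - 14*sqrt(38) ≈ 1992.7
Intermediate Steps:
d(w) = -3*w
U = -14*sqrt(38) (U = -2*sqrt(5166 - 3304) = -14*sqrt(38) ≈ -86.302)
t = 2079 (t = (-(-3)*(-3)*(-33))*7 = (-3*3*(-33))*7 = -9*(-33)*7 = 297*7 = 2079)
t + U = 2079 - 14*sqrt(38)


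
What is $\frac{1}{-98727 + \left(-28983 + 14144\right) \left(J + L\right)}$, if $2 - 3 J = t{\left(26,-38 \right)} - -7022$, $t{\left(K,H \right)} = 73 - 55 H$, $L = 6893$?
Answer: $- \frac{1}{56961775} \approx -1.7556 \cdot 10^{-8}$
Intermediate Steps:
$t{\left(K,H \right)} = 73 - 55 H$
$J = -3061$ ($J = \frac{2}{3} - \frac{\left(73 - -2090\right) - -7022}{3} = \frac{2}{3} - \frac{\left(73 + 2090\right) + 7022}{3} = \frac{2}{3} - \frac{2163 + 7022}{3} = \frac{2}{3} - \frac{9185}{3} = -3061$)
$\frac{1}{-98727 + \left(-28983 + 14144\right) \left(J + L\right)} = \frac{1}{-98727 + \left(-28983 + 14144\right) \left(-3061 + 6893\right)} = \frac{1}{-98727 - 56863048} = \frac{1}{-56961775} = - \frac{1}{56961775}$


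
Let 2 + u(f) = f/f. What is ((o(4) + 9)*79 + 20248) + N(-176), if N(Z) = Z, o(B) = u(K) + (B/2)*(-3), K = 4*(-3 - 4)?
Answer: 20230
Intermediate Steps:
K = -28 (K = 4*(-7) = -28)
u(f) = -1 (u(f) = -2 + f/f = -2 + 1 = -1)
o(B) = -1 - 3*B/2 (o(B) = -1 + (B/2)*(-3) = -1 - 3*B/2)
((o(4) + 9)*79 + 20248) + N(-176) = (((-1 - 3/2*4) + 9)*79 + 20248) - 176 = (((-1 - 6) + 9)*79 + 20248) - 176 = ((-7 + 9)*79 + 20248) - 176 = (2*79 + 20248) - 176 = (158 + 20248) - 176 = 20406 - 176 = 20230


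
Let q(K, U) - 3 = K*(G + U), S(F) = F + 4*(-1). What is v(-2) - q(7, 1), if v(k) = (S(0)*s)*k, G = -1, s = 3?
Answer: 21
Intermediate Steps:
S(F) = -4 + F (S(F) = F - 4 = -4 + F)
q(K, U) = 3 + K*(-1 + U)
v(k) = -12*k (v(k) = ((-4 + 0)*3)*k = (-4*3)*k = -12*k)
v(-2) - q(7, 1) = -12*(-2) - (3 - 1*7 + 7*1) = 24 - (3 - 7 + 7) = 24 - 1*3 = 24 - 3 = 21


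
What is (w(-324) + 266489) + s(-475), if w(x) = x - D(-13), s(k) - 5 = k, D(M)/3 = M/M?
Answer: 265692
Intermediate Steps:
D(M) = 3 (D(M) = 3*(M/M) = 3*1 = 3)
s(k) = 5 + k
w(x) = -3 + x (w(x) = x - 1*3 = x - 3 = -3 + x)
(w(-324) + 266489) + s(-475) = ((-3 - 324) + 266489) + (5 - 475) = (-327 + 266489) - 470 = 266162 - 470 = 265692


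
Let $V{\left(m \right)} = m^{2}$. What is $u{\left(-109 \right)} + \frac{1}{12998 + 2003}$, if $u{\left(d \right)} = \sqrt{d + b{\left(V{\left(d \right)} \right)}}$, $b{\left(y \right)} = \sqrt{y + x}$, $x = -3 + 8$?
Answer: $\frac{1}{15001} + \sqrt{-109 + \sqrt{11886}} \approx 0.1515$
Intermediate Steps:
$x = 5$
$b{\left(y \right)} = \sqrt{5 + y}$ ($b{\left(y \right)} = \sqrt{y + 5} = \sqrt{5 + y}$)
$u{\left(d \right)} = \sqrt{d + \sqrt{5 + d^{2}}}$
$u{\left(-109 \right)} + \frac{1}{12998 + 2003} = \sqrt{-109 + \sqrt{5 + \left(-109\right)^{2}}} + \frac{1}{12998 + 2003} = \sqrt{-109 + \sqrt{5 + 11881}} + \frac{1}{15001} = \sqrt{-109 + \sqrt{11886}} + \frac{1}{15001} = \frac{1}{15001} + \sqrt{-109 + \sqrt{11886}}$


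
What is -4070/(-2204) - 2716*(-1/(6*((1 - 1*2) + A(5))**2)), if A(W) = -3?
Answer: 398549/13224 ≈ 30.138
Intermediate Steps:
-4070/(-2204) - 2716*(-1/(6*((1 - 1*2) + A(5))**2)) = -4070/(-2204) - 2716*(-1/(6*((1 - 1*2) - 3)**2)) = -4070*(-1/2204) - 2716*(-1/(6*((1 - 2) - 3)**2)) = 2035/1102 - 2716*(-1/(6*(-1 - 3)**2)) = 2035/1102 - 2716/(((-4)**2*2)*(-3)) = 2035/1102 - 2716/((16*2)*(-3)) = 2035/1102 - 2716/(32*(-3)) = 2035/1102 - 2716/(-96) = 2035/1102 - 2716*(-1/96) = 2035/1102 + 679/24 = 398549/13224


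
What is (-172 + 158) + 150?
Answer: 136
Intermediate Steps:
(-172 + 158) + 150 = -14 + 150 = 136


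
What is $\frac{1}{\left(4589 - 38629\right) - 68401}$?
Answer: $- \frac{1}{102441} \approx -9.7617 \cdot 10^{-6}$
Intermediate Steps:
$\frac{1}{\left(4589 - 38629\right) - 68401} = \frac{1}{-34040 - 68401} = \frac{1}{-102441} = - \frac{1}{102441}$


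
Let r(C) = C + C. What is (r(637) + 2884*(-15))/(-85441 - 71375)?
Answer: 20993/78408 ≈ 0.26774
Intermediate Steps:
r(C) = 2*C
(r(637) + 2884*(-15))/(-85441 - 71375) = (2*637 + 2884*(-15))/(-85441 - 71375) = (1274 - 43260)/(-156816) = -41986*(-1/156816) = 20993/78408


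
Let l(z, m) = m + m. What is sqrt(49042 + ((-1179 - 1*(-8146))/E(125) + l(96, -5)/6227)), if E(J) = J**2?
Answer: sqrt(29713230007673043)/778375 ≈ 221.46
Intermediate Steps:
l(z, m) = 2*m
sqrt(49042 + ((-1179 - 1*(-8146))/E(125) + l(96, -5)/6227)) = sqrt(49042 + ((-1179 - 1*(-8146))/(125**2) + (2*(-5))/6227)) = sqrt(49042 + ((-1179 + 8146)/15625 - 10*1/6227)) = sqrt(49042 + (6967*(1/15625) - 10/6227)) = sqrt(49042 + (6967/15625 - 10/6227)) = sqrt(49042 + 43227259/97296875) = sqrt(4771676571009/97296875) = sqrt(29713230007673043)/778375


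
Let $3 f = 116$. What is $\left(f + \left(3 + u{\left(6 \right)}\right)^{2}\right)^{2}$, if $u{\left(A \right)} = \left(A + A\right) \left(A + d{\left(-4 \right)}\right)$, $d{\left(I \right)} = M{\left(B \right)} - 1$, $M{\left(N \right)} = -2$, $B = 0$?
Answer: $\frac{21893041}{9} \approx 2.4326 \cdot 10^{6}$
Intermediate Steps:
$f = \frac{116}{3}$ ($f = \frac{1}{3} \cdot 116 = \frac{116}{3} \approx 38.667$)
$d{\left(I \right)} = -3$ ($d{\left(I \right)} = -2 - 1 = -3$)
$u{\left(A \right)} = 2 A \left(-3 + A\right)$ ($u{\left(A \right)} = \left(A + A\right) \left(A - 3\right) = 2 A \left(-3 + A\right)$)
$\left(f + \left(3 + u{\left(6 \right)}\right)^{2}\right)^{2} = \left(\frac{116}{3} + \left(3 + 2 \cdot 6 \left(-3 + 6\right)\right)^{2}\right)^{2} = \left(\frac{116}{3} + \left(3 + 2 \cdot 6 \cdot 3\right)^{2}\right)^{2} = \left(\frac{116}{3} + \left(3 + 36\right)^{2}\right)^{2} = \left(\frac{116}{3} + 39^{2}\right)^{2} = \left(\frac{116}{3} + 1521\right)^{2} = \left(\frac{4679}{3}\right)^{2} = \frac{21893041}{9}$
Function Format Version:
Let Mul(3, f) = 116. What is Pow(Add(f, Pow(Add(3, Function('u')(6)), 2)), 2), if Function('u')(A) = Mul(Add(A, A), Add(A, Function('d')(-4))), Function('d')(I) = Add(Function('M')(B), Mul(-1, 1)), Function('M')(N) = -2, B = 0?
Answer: Rational(21893041, 9) ≈ 2.4326e+6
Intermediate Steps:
f = Rational(116, 3) (f = Mul(Rational(1, 3), 116) = Rational(116, 3) ≈ 38.667)
Function('d')(I) = -3 (Function('d')(I) = Add(-2, Mul(-1, 1)) = Add(-2, -1) = -3)
Function('u')(A) = Mul(2, A, Add(-3, A)) (Function('u')(A) = Mul(Add(A, A), Add(A, -3)) = Mul(Mul(2, A), Add(-3, A)) = Mul(2, A, Add(-3, A)))
Pow(Add(f, Pow(Add(3, Function('u')(6)), 2)), 2) = Pow(Add(Rational(116, 3), Pow(Add(3, Mul(2, 6, Add(-3, 6))), 2)), 2) = Pow(Add(Rational(116, 3), Pow(Add(3, Mul(2, 6, 3)), 2)), 2) = Pow(Add(Rational(116, 3), Pow(Add(3, 36), 2)), 2) = Pow(Add(Rational(116, 3), Pow(39, 2)), 2) = Pow(Add(Rational(116, 3), 1521), 2) = Pow(Rational(4679, 3), 2) = Rational(21893041, 9)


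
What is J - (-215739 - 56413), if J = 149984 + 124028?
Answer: 546164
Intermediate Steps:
J = 274012
J - (-215739 - 56413) = 274012 - (-215739 - 56413) = 274012 - 1*(-272152) = 274012 + 272152 = 546164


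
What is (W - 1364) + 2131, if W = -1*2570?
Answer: -1803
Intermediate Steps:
W = -2570
(W - 1364) + 2131 = (-2570 - 1364) + 2131 = -3934 + 2131 = -1803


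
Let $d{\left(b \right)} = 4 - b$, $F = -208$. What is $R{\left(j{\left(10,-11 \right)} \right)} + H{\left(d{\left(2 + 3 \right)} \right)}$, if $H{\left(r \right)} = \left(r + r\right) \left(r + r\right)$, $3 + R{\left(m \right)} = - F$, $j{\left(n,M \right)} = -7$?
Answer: $209$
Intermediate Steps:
$R{\left(m \right)} = 205$ ($R{\left(m \right)} = -3 - -208 = -3 + 208 = 205$)
$H{\left(r \right)} = 4 r^{2}$ ($H{\left(r \right)} = 2 r 2 r = 4 r^{2}$)
$R{\left(j{\left(10,-11 \right)} \right)} + H{\left(d{\left(2 + 3 \right)} \right)} = 205 + 4 \left(4 - \left(2 + 3\right)\right)^{2} = 205 + 4 \left(4 - 5\right)^{2} = 205 + 4 \left(-1\right)^{2} = 205 + 4 \cdot 1 = 205 + 4 = 209$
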